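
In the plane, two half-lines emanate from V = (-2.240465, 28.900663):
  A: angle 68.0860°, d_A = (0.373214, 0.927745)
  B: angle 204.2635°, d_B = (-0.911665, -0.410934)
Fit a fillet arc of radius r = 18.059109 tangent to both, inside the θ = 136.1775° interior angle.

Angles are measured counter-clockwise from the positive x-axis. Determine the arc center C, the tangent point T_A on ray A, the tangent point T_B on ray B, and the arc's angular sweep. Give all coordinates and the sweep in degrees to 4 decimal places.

center=(-16.2837,42.3796) T_A=(0.4705,35.6396) T_B=(-8.8627,25.9157) sweep=43.8225

bisector direction at 136.1748° = (-0.721455,0.692461)
center distance |VC| = r/sin(θ/2) = 18.059109/sin(68.0888°) = 19.465218
C = V + |VC|·bis = (-16.2837,42.3796)
T_A = V + ((C−V)·d_A)·d_A = V + 7.2638·d_A = (0.4705,35.6396)
T_B = V + ((C−V)·d_B)·d_B = V + 7.2638·d_B = (-8.8627,25.9157)
sweep = 180° − θ = 43.8225°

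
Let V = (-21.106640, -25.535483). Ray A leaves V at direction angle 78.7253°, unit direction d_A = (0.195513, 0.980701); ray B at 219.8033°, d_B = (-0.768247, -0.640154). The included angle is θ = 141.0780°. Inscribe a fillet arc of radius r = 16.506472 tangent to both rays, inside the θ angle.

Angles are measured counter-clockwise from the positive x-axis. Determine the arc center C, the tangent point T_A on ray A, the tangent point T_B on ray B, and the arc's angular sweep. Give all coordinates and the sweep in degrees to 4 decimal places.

bisector direction at 149.2643° = (-0.859534,0.511079)
center distance |VC| = r/sin(θ/2) = 16.506472/sin(70.5390°) = 17.506654
C = V + |VC|·bis = (-36.1542,-16.5882)
T_A = V + ((C−V)·d_A)·d_A = V + 5.8326·d_A = (-19.9663,-19.8154)
T_B = V + ((C−V)·d_B)·d_B = V + 5.8326·d_B = (-25.5875,-29.2692)
sweep = 180° − θ = 38.9220°

center=(-36.1542,-16.5882) T_A=(-19.9663,-19.8154) T_B=(-25.5875,-29.2692) sweep=38.9220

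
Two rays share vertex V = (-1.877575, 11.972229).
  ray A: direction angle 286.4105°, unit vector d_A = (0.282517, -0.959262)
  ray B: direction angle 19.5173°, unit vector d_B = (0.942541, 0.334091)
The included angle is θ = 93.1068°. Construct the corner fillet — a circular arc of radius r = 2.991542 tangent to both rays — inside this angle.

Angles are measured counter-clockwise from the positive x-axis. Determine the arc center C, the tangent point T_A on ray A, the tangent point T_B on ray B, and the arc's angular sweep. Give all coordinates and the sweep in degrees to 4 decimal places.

bisector direction at 332.9639° = (0.890720,-0.454552)
center distance |VC| = r/sin(θ/2) = 2.991542/sin(46.5534°) = 4.120493
C = V + |VC|·bis = (1.7926,10.0993)
T_A = V + ((C−V)·d_A)·d_A = V + 2.8336·d_A = (-1.0770,9.2541)
T_B = V + ((C−V)·d_B)·d_B = V + 2.8336·d_B = (0.7932,12.9189)
sweep = 180° − θ = 86.8932°

center=(1.7926,10.0993) T_A=(-1.0770,9.2541) T_B=(0.7932,12.9189) sweep=86.8932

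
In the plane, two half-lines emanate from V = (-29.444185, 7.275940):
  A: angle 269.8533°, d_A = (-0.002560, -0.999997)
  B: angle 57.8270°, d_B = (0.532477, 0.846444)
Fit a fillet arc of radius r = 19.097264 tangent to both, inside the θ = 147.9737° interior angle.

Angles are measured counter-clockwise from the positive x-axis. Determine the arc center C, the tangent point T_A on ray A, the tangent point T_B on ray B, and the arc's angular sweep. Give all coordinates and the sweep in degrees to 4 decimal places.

bisector direction at 343.8401° = (0.960489,-0.278318)
center distance |VC| = r/sin(θ/2) = 19.097264/sin(73.9869°) = 19.868181
C = V + |VC|·bis = (-10.3610,1.7463)
T_A = V + ((C−V)·d_A)·d_A = V + 5.4808·d_A = (-29.4582,1.7952)
T_B = V + ((C−V)·d_B)·d_B = V + 5.4808·d_B = (-26.5258,11.9151)
sweep = 180° − θ = 32.0263°

center=(-10.3610,1.7463) T_A=(-29.4582,1.7952) T_B=(-26.5258,11.9151) sweep=32.0263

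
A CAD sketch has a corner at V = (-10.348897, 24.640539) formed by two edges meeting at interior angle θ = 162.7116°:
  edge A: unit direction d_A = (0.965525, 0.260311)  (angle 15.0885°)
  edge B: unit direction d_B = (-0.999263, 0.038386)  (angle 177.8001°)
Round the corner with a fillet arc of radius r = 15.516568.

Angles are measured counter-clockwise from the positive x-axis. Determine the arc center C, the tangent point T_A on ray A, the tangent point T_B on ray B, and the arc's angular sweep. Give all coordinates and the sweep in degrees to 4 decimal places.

center=(-12.1104,40.2362) T_A=(-8.0713,25.2546) T_B=(-12.7061,24.7311) sweep=17.2884

bisector direction at 96.4443° = (-0.112237,0.993681)
center distance |VC| = r/sin(θ/2) = 15.516568/sin(81.3558°) = 15.694850
C = V + |VC|·bis = (-12.1104,40.2362)
T_A = V + ((C−V)·d_A)·d_A = V + 2.3589·d_A = (-8.0713,25.2546)
T_B = V + ((C−V)·d_B)·d_B = V + 2.3589·d_B = (-12.7061,24.7311)
sweep = 180° − θ = 17.2884°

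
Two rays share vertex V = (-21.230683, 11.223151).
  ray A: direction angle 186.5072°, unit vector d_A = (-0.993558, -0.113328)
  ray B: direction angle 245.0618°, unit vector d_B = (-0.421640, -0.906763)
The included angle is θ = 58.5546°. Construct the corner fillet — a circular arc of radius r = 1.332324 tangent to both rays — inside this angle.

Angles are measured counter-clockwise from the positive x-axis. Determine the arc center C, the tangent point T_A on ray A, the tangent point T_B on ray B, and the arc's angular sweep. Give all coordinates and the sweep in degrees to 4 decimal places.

center=(-23.4408,9.6301) T_A=(-23.5918,10.9538) T_B=(-22.2327,9.0683) sweep=121.4454

bisector direction at 215.7845° = (-0.811222,-0.584738)
center distance |VC| = r/sin(θ/2) = 1.332324/sin(29.2773°) = 2.724383
C = V + |VC|·bis = (-23.4408,9.6301)
T_A = V + ((C−V)·d_A)·d_A = V + 2.3764·d_A = (-23.5918,10.9538)
T_B = V + ((C−V)·d_B)·d_B = V + 2.3764·d_B = (-22.2327,9.0683)
sweep = 180° − θ = 121.4454°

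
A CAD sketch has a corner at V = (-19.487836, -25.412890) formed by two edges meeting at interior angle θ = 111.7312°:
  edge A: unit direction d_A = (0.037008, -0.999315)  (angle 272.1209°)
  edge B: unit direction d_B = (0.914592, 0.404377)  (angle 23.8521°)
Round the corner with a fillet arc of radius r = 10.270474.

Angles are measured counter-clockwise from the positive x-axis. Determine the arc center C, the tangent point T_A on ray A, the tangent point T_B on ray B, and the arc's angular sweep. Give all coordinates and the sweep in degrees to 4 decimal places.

center=(-8.9667,-31.9907) T_A=(-19.2302,-32.3708) T_B=(-13.1199,-22.5974) sweep=68.2688

bisector direction at 327.9865° = (0.847923,-0.530119)
center distance |VC| = r/sin(θ/2) = 10.270474/sin(55.8656°) = 12.408096
C = V + |VC|·bis = (-8.9667,-31.9907)
T_A = V + ((C−V)·d_A)·d_A = V + 6.9626·d_A = (-19.2302,-32.3708)
T_B = V + ((C−V)·d_B)·d_B = V + 6.9626·d_B = (-13.1199,-22.5974)
sweep = 180° − θ = 68.2688°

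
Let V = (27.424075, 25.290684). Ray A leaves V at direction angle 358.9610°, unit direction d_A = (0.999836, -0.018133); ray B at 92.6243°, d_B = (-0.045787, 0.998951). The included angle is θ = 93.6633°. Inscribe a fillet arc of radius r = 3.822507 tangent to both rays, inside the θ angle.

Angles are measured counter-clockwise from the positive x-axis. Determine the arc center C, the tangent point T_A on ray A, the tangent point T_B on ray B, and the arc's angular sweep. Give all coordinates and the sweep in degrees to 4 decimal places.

bisector direction at 45.7926° = (0.697257,0.716821)
center distance |VC| = r/sin(θ/2) = 3.822507/sin(46.8317°) = 5.241002
C = V + |VC|·bis = (31.0784,29.0475)
T_A = V + ((C−V)·d_A)·d_A = V + 3.5856·d_A = (31.0091,25.2257)
T_B = V + ((C−V)·d_B)·d_B = V + 3.5856·d_B = (27.2599,28.8725)
sweep = 180° − θ = 86.3367°

center=(31.0784,29.0475) T_A=(31.0091,25.2257) T_B=(27.2599,28.8725) sweep=86.3367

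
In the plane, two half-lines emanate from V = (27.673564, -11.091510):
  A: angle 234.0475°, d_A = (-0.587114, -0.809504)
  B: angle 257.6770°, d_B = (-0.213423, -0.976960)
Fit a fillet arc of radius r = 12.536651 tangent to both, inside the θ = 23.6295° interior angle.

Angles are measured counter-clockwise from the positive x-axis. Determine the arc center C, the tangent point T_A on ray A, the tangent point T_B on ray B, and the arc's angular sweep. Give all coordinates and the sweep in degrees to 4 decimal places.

bisector direction at 245.8623° = (-0.408932,-0.912565)
center distance |VC| = r/sin(θ/2) = 12.536651/sin(11.8148°) = 61.229651
C = V + |VC|·bis = (2.6348,-66.9675)
T_A = V + ((C−V)·d_A)·d_A = V + 59.9325·d_A = (-7.5137,-59.6071)
T_B = V + ((C−V)·d_B)·d_B = V + 59.9325·d_B = (14.8826,-69.6431)
sweep = 180° − θ = 156.3705°

center=(2.6348,-66.9675) T_A=(-7.5137,-59.6071) T_B=(14.8826,-69.6431) sweep=156.3705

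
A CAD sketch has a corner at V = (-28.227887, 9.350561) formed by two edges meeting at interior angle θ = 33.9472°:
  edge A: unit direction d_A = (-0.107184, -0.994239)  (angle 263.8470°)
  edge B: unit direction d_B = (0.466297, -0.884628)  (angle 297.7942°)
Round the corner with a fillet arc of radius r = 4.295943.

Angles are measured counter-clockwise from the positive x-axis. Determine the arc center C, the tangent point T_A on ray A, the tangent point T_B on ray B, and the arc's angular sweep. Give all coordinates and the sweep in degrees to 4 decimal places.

center=(-25.4653,-5.1034) T_A=(-29.7365,-4.6429) T_B=(-21.6649,-3.1002) sweep=146.0528

bisector direction at 280.8206° = (0.187734,-0.982220)
center distance |VC| = r/sin(θ/2) = 4.295943/sin(16.9736°) = 14.715609
C = V + |VC|·bis = (-25.4653,-5.1034)
T_A = V + ((C−V)·d_A)·d_A = V + 14.0746·d_A = (-29.7365,-4.6429)
T_B = V + ((C−V)·d_B)·d_B = V + 14.0746·d_B = (-21.6649,-3.1002)
sweep = 180° − θ = 146.0528°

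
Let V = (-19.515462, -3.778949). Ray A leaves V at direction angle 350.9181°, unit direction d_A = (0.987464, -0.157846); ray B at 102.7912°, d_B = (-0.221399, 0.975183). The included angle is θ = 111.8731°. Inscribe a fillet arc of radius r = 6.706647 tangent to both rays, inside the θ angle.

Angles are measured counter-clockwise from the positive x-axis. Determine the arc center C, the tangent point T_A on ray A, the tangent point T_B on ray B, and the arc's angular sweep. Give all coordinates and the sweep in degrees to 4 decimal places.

center=(-13.9792,2.1279) T_A=(-15.0378,-4.4947) T_B=(-20.5194,0.6430) sweep=68.1269

bisector direction at 46.8546° = (0.683851,0.729621)
center distance |VC| = r/sin(θ/2) = 6.706647/sin(55.9365°) = 8.095730
C = V + |VC|·bis = (-13.9792,2.1279)
T_A = V + ((C−V)·d_A)·d_A = V + 4.5345·d_A = (-15.0378,-4.4947)
T_B = V + ((C−V)·d_B)·d_B = V + 4.5345·d_B = (-20.5194,0.6430)
sweep = 180° − θ = 68.1269°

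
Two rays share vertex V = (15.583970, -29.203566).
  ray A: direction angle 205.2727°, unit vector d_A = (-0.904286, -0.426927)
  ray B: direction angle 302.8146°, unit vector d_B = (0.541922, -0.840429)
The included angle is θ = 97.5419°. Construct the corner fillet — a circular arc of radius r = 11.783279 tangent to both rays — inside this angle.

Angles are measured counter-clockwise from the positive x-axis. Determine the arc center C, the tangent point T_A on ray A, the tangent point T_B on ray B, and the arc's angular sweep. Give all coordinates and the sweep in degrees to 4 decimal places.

center=(11.2769,-44.2675) T_A=(6.2463,-33.6120) T_B=(21.1799,-37.8819) sweep=82.4581

bisector direction at 254.0437° = (-0.274905,-0.961471)
center distance |VC| = r/sin(θ/2) = 11.783279/sin(48.7709°) = 15.667570
C = V + |VC|·bis = (11.2769,-44.2675)
T_A = V + ((C−V)·d_A)·d_A = V + 10.3260·d_A = (6.2463,-33.6120)
T_B = V + ((C−V)·d_B)·d_B = V + 10.3260·d_B = (21.1799,-37.8819)
sweep = 180° − θ = 82.4581°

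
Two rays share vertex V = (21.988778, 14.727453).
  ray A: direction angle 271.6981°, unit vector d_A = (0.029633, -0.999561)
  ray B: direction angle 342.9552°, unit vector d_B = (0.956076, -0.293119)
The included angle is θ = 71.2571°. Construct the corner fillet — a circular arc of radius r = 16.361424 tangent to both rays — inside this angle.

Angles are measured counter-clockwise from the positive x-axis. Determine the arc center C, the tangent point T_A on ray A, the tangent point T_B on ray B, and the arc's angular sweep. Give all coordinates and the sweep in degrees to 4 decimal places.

center=(39.0195,-7.6070) T_A=(22.6653,-8.0919) T_B=(43.8154,8.0357) sweep=108.7429

bisector direction at 307.3267° = (0.606358,-0.795192)
center distance |VC| = r/sin(θ/2) = 16.361424/sin(35.6285°) = 28.086929
C = V + |VC|·bis = (39.0195,-7.6070)
T_A = V + ((C−V)·d_A)·d_A = V + 22.8294·d_A = (22.6653,-8.0919)
T_B = V + ((C−V)·d_B)·d_B = V + 22.8294·d_B = (43.8154,8.0357)
sweep = 180° − θ = 108.7429°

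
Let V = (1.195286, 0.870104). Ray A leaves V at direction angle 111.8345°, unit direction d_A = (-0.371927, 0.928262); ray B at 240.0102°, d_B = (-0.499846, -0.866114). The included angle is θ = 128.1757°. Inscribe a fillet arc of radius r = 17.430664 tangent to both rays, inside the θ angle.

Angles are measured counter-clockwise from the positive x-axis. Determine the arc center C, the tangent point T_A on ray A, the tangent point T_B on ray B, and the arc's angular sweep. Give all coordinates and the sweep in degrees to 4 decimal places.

center=(-18.1346,2.2481) T_A=(-1.9544,8.7310) T_B=(-3.0376,-6.4645) sweep=51.8243

bisector direction at 175.9224° = (-0.997469,0.071108)
center distance |VC| = r/sin(θ/2) = 17.430664/sin(64.0879°) = 19.378921
C = V + |VC|·bis = (-18.1346,2.2481)
T_A = V + ((C−V)·d_A)·d_A = V + 8.4684·d_A = (-1.9544,8.7310)
T_B = V + ((C−V)·d_B)·d_B = V + 8.4684·d_B = (-3.0376,-6.4645)
sweep = 180° − θ = 51.8243°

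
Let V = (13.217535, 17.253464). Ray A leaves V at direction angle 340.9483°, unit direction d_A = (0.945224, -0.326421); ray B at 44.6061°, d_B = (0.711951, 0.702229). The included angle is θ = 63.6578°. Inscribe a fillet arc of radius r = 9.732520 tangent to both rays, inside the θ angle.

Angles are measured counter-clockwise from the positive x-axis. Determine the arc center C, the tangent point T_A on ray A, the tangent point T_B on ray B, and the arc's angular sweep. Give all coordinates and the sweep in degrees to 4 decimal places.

bisector direction at 12.7772° = (0.975237,0.221160)
center distance |VC| = r/sin(θ/2) = 9.732520/sin(31.8289°) = 18.454319
C = V + |VC|·bis = (31.2149,21.3348)
T_A = V + ((C−V)·d_A)·d_A = V + 15.6793·d_A = (28.0380,12.1354)
T_B = V + ((C−V)·d_B)·d_B = V + 15.6793·d_B = (24.3804,28.2639)
sweep = 180° − θ = 116.3422°

center=(31.2149,21.3348) T_A=(28.0380,12.1354) T_B=(24.3804,28.2639) sweep=116.3422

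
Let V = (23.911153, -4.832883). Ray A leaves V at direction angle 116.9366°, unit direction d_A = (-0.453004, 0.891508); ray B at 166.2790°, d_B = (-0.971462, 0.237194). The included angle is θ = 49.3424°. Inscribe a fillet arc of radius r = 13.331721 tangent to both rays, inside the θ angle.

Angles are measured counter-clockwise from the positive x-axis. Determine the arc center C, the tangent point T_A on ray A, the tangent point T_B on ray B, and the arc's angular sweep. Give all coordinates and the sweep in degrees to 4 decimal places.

center=(-1.1220,15.0026) T_A=(10.7633,21.0420) T_B=(-4.2842,2.0514) sweep=130.6576

bisector direction at 141.6078° = (-0.783778,0.621041)
center distance |VC| = r/sin(θ/2) = 13.331721/sin(24.6712°) = 31.939124
C = V + |VC|·bis = (-1.1220,15.0026)
T_A = V + ((C−V)·d_A)·d_A = V + 29.0237·d_A = (10.7633,21.0420)
T_B = V + ((C−V)·d_B)·d_B = V + 29.0237·d_B = (-4.2842,2.0514)
sweep = 180° − θ = 130.6576°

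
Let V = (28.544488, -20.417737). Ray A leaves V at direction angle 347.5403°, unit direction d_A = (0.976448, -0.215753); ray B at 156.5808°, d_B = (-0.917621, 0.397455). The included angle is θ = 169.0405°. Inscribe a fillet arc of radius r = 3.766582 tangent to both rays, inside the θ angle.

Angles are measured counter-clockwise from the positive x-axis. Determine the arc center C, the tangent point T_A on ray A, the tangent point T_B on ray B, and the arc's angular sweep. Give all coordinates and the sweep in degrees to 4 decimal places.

bisector direction at 72.0606° = (0.308012,0.951383)
center distance |VC| = r/sin(θ/2) = 3.766582/sin(84.5203°) = 3.783874
C = V + |VC|·bis = (29.7100,-16.8178)
T_A = V + ((C−V)·d_A)·d_A = V + 0.3613·d_A = (28.8973,-20.4957)
T_B = V + ((C−V)·d_B)·d_B = V + 0.3613·d_B = (28.2129,-20.2741)
sweep = 180° − θ = 10.9595°

center=(29.7100,-16.8178) T_A=(28.8973,-20.4957) T_B=(28.2129,-20.2741) sweep=10.9595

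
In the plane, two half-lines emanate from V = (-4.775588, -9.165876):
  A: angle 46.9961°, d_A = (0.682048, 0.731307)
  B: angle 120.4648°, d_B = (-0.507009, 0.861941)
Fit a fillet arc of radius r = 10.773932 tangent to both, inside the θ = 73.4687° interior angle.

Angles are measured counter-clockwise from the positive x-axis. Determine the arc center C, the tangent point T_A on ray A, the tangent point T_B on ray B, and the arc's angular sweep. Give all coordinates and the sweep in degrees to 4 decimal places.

bisector direction at 83.7305° = (0.109206,0.994019)
center distance |VC| = r/sin(θ/2) = 10.773932/sin(36.7343°) = 18.013424
C = V + |VC|·bis = (-2.8084,8.7398)
T_A = V + ((C−V)·d_A)·d_A = V + 14.4363·d_A = (5.0706,1.3915)
T_B = V + ((C−V)·d_B)·d_B = V + 14.4363·d_B = (-12.0949,3.2773)
sweep = 180° − θ = 106.5313°

center=(-2.8084,8.7398) T_A=(5.0706,1.3915) T_B=(-12.0949,3.2773) sweep=106.5313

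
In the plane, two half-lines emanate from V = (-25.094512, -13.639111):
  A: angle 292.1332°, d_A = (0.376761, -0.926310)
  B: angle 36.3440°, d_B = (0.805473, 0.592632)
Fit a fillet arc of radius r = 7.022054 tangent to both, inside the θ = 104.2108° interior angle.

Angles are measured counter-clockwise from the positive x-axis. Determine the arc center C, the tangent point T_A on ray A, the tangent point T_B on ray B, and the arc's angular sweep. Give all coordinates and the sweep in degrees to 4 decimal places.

center=(-16.5307,-16.0562) T_A=(-23.0353,-18.7018) T_B=(-20.6922,-10.4001) sweep=75.7892

bisector direction at 344.2386° = (0.962401,-0.271632)
center distance |VC| = r/sin(θ/2) = 7.022054/sin(52.1054°) = 8.898340
C = V + |VC|·bis = (-16.5307,-16.0562)
T_A = V + ((C−V)·d_A)·d_A = V + 5.4655·d_A = (-23.0353,-18.7018)
T_B = V + ((C−V)·d_B)·d_B = V + 5.4655·d_B = (-20.6922,-10.4001)
sweep = 180° − θ = 75.7892°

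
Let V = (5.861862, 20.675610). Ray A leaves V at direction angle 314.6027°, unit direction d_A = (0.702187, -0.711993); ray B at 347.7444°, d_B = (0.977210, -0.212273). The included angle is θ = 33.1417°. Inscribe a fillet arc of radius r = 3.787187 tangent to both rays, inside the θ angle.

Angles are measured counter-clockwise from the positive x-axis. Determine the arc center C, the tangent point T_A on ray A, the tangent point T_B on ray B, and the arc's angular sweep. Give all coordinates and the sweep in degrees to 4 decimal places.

center=(17.4954,14.2730) T_A=(14.7990,11.6137) T_B=(18.2993,17.9739) sweep=146.8583

bisector direction at 331.1735° = (0.876084,-0.482158)
center distance |VC| = r/sin(θ/2) = 3.787187/sin(16.5709°) = 13.279021
C = V + |VC|·bis = (17.4954,14.2730)
T_A = V + ((C−V)·d_A)·d_A = V + 12.7275·d_A = (14.7990,11.6137)
T_B = V + ((C−V)·d_B)·d_B = V + 12.7275·d_B = (18.2993,17.9739)
sweep = 180° − θ = 146.8583°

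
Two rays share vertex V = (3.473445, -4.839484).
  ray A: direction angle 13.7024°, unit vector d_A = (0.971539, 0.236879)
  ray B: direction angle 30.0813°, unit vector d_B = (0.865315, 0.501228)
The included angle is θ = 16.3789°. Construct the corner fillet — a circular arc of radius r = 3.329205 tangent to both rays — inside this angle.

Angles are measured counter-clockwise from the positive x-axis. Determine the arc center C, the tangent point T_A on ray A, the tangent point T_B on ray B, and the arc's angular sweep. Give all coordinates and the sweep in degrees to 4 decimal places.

bisector direction at 21.8918° = (0.927889,0.372856)
center distance |VC| = r/sin(θ/2) = 3.329205/sin(8.1895°) = 23.371587
C = V + |VC|·bis = (25.1597,3.8747)
T_A = V + ((C−V)·d_A)·d_A = V + 23.1333·d_A = (25.9483,0.6403)
T_B = V + ((C−V)·d_B)·d_B = V + 23.1333·d_B = (23.4910,6.7556)
sweep = 180° − θ = 163.6211°

center=(25.1597,3.8747) T_A=(25.9483,0.6403) T_B=(23.4910,6.7556) sweep=163.6211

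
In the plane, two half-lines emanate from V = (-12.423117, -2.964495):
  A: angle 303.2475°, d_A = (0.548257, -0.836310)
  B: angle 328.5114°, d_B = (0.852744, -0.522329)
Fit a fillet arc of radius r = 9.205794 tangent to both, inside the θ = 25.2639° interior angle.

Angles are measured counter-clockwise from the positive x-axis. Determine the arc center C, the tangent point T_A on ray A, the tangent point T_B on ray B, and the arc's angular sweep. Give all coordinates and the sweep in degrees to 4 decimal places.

bisector direction at 315.8795° = (0.717877,-0.696170)
center distance |VC| = r/sin(θ/2) = 9.205794/sin(12.6319°) = 42.095674
C = V + |VC|·bis = (17.7964,-32.2703)
T_A = V + ((C−V)·d_A)·d_A = V + 41.0767·d_A = (10.0975,-37.3174)
T_B = V + ((C−V)·d_B)·d_B = V + 41.0767·d_B = (22.6048,-24.4201)
sweep = 180° − θ = 154.7361°

center=(17.7964,-32.2703) T_A=(10.0975,-37.3174) T_B=(22.6048,-24.4201) sweep=154.7361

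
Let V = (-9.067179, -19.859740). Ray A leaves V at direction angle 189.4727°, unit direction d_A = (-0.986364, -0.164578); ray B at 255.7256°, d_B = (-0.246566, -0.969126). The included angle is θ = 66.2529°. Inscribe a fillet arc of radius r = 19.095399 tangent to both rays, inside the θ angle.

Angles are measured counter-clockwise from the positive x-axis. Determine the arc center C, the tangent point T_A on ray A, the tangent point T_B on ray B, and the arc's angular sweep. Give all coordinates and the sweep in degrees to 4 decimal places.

center=(-34.7882,-43.5108) T_A=(-37.9309,-24.6757) T_B=(-16.2824,-48.2190) sweep=113.7471

bisector direction at 222.5991° = (-0.736107,-0.676865)
center distance |VC| = r/sin(θ/2) = 19.095399/sin(33.1264°) = 34.941988
C = V + |VC|·bis = (-34.7882,-43.5108)
T_A = V + ((C−V)·d_A)·d_A = V + 29.2627·d_A = (-37.9309,-24.6757)
T_B = V + ((C−V)·d_B)·d_B = V + 29.2627·d_B = (-16.2824,-48.2190)
sweep = 180° − θ = 113.7471°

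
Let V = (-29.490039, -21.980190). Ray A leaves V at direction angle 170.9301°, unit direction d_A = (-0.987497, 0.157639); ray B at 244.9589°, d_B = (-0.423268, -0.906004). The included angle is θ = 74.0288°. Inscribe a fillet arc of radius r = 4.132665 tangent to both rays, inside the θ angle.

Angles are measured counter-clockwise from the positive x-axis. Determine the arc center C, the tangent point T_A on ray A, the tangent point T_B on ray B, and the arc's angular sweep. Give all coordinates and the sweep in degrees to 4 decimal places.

center=(-35.5543,-25.1971) T_A=(-34.9029,-21.1161) T_B=(-31.8101,-26.9463) sweep=105.9712

bisector direction at 207.9445° = (-0.883402,-0.468616)
center distance |VC| = r/sin(θ/2) = 4.132665/sin(37.0144°) = 6.864713
C = V + |VC|·bis = (-35.5543,-25.1971)
T_A = V + ((C−V)·d_A)·d_A = V + 5.4814·d_A = (-34.9029,-21.1161)
T_B = V + ((C−V)·d_B)·d_B = V + 5.4814·d_B = (-31.8101,-26.9463)
sweep = 180° − θ = 105.9712°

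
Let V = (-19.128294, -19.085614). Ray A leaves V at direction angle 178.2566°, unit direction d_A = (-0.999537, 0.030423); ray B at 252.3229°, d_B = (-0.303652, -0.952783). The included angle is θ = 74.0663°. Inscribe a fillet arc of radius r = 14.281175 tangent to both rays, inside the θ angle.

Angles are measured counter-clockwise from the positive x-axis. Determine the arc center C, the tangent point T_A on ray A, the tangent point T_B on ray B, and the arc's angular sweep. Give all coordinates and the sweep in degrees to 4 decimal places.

bisector direction at 215.2897° = (-0.816241,-0.577712)
center distance |VC| = r/sin(θ/2) = 14.281175/sin(37.0331°) = 23.711972
C = V + |VC|·bis = (-38.4830,-32.7843)
T_A = V + ((C−V)·d_A)·d_A = V + 18.9290·d_A = (-38.0485,-18.5097)
T_B = V + ((C−V)·d_B)·d_B = V + 18.9290·d_B = (-24.8761,-37.1208)
sweep = 180° − θ = 105.9337°

center=(-38.4830,-32.7843) T_A=(-38.0485,-18.5097) T_B=(-24.8761,-37.1208) sweep=105.9337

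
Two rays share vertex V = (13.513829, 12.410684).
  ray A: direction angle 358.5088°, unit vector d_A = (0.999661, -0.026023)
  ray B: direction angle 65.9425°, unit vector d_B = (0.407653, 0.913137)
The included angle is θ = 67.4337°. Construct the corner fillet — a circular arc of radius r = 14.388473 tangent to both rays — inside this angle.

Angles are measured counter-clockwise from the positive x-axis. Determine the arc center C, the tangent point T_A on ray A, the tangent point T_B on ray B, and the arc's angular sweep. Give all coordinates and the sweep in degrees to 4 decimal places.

bisector direction at 32.2257° = (0.845955,0.533255)
center distance |VC| = r/sin(θ/2) = 14.388473/sin(33.7169°) = 25.921017
C = V + |VC|·bis = (35.4418,26.2332)
T_A = V + ((C−V)·d_A)·d_A = V + 21.5609·d_A = (35.0674,11.8496)
T_B = V + ((C−V)·d_B)·d_B = V + 21.5609·d_B = (22.3032,32.0987)
sweep = 180° − θ = 112.5663°

center=(35.4418,26.2332) T_A=(35.0674,11.8496) T_B=(22.3032,32.0987) sweep=112.5663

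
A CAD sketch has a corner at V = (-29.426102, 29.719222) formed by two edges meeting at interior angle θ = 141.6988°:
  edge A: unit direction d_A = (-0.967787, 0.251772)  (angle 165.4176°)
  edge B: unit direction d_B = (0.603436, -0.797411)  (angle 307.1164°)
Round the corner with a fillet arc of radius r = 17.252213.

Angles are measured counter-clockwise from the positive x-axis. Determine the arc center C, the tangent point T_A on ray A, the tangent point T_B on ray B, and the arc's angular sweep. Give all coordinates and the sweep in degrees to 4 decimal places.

center=(-39.5679,14.5312) T_A=(-35.2243,31.2276) T_B=(-25.8108,24.9418) sweep=38.3012

bisector direction at 236.2670° = (-0.555324,-0.831634)
center distance |VC| = r/sin(θ/2) = 17.252213/sin(70.8494°) = 18.262889
C = V + |VC|·bis = (-39.5679,14.5312)
T_A = V + ((C−V)·d_A)·d_A = V + 5.9912·d_A = (-35.2243,31.2276)
T_B = V + ((C−V)·d_B)·d_B = V + 5.9912·d_B = (-25.8108,24.9418)
sweep = 180° − θ = 38.3012°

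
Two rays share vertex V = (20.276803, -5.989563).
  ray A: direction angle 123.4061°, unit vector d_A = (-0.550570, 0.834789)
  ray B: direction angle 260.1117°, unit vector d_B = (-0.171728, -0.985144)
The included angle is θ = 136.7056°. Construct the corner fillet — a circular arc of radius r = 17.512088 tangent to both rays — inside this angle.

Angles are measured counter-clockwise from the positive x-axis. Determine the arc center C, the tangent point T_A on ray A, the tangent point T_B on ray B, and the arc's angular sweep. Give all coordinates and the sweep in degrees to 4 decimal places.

bisector direction at 191.7589° = (-0.979014,-0.203794)
center distance |VC| = r/sin(θ/2) = 17.512088/sin(68.3528°) = 18.840880
C = V + |VC|·bis = (1.8313,-9.8292)
T_A = V + ((C−V)·d_A)·d_A = V + 6.9502·d_A = (16.4502,-0.1876)
T_B = V + ((C−V)·d_B)·d_B = V + 6.9502·d_B = (19.0833,-12.8365)
sweep = 180° − θ = 43.2944°

center=(1.8313,-9.8292) T_A=(16.4502,-0.1876) T_B=(19.0833,-12.8365) sweep=43.2944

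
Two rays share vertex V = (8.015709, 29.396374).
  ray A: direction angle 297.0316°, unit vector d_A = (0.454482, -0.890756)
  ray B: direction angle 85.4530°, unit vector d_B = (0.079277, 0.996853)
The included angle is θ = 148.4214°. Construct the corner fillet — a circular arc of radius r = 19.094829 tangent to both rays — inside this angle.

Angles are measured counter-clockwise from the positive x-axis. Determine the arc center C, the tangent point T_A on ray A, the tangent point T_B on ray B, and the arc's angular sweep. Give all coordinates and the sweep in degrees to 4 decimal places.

bisector direction at 11.2423° = (0.980811,0.194959)
center distance |VC| = r/sin(θ/2) = 19.094829/sin(74.2107°) = 19.843549
C = V + |VC|·bis = (27.4785,33.2650)
T_A = V + ((C−V)·d_A)·d_A = V + 5.3994·d_A = (10.4697,24.5868)
T_B = V + ((C−V)·d_B)·d_B = V + 5.3994·d_B = (8.4438,34.7788)
sweep = 180° − θ = 31.5786°

center=(27.4785,33.2650) T_A=(10.4697,24.5868) T_B=(8.4438,34.7788) sweep=31.5786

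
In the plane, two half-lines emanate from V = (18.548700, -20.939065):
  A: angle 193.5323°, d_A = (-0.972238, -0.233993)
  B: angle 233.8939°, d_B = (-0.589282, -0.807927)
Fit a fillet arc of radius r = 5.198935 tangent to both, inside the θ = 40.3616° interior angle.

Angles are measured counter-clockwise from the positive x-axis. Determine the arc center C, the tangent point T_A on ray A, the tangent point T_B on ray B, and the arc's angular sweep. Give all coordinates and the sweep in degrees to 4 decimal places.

center=(6.0130,-29.3035) T_A=(4.7965,-24.2489) T_B=(10.2133,-32.3671) sweep=139.6384

bisector direction at 213.7131° = (-0.831827,-0.555035)
center distance |VC| = r/sin(θ/2) = 5.198935/sin(20.1808°) = 15.070089
C = V + |VC|·bis = (6.0130,-29.3035)
T_A = V + ((C−V)·d_A)·d_A = V + 14.1449·d_A = (4.7965,-24.2489)
T_B = V + ((C−V)·d_B)·d_B = V + 14.1449·d_B = (10.2133,-32.3671)
sweep = 180° − θ = 139.6384°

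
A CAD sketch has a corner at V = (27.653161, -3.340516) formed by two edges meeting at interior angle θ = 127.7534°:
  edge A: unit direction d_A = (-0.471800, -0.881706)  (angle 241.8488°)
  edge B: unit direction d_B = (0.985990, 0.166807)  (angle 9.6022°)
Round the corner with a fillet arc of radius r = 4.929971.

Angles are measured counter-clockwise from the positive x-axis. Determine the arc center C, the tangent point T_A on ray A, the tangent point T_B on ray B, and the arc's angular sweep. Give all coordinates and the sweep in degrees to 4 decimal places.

center=(30.8593,-7.7981) T_A=(26.5125,-5.4722) T_B=(30.0369,-2.9372) sweep=52.2466

bisector direction at 305.7255° = (0.583903,-0.811824)
center distance |VC| = r/sin(θ/2) = 4.929971/sin(63.8767°) = 5.490871
C = V + |VC|·bis = (30.8593,-7.7981)
T_A = V + ((C−V)·d_A)·d_A = V + 2.4177·d_A = (26.5125,-5.4722)
T_B = V + ((C−V)·d_B)·d_B = V + 2.4177·d_B = (30.0369,-2.9372)
sweep = 180° − θ = 52.2466°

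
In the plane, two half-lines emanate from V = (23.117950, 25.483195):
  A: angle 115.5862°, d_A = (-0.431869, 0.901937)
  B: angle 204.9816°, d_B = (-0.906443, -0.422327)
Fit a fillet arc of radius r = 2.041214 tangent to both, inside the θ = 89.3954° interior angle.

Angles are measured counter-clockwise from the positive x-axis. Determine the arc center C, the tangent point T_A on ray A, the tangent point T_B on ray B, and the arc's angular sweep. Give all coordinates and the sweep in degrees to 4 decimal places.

center=(20.3860,26.4622) T_A=(22.2271,27.3438) T_B=(21.2481,24.6120) sweep=90.6046

bisector direction at 160.2839° = (-0.941376,0.337360)
center distance |VC| = r/sin(θ/2) = 2.041214/sin(44.6977°) = 2.902065
C = V + |VC|·bis = (20.3860,26.4622)
T_A = V + ((C−V)·d_A)·d_A = V + 2.0629·d_A = (22.2271,27.3438)
T_B = V + ((C−V)·d_B)·d_B = V + 2.0629·d_B = (21.2481,24.6120)
sweep = 180° − θ = 90.6046°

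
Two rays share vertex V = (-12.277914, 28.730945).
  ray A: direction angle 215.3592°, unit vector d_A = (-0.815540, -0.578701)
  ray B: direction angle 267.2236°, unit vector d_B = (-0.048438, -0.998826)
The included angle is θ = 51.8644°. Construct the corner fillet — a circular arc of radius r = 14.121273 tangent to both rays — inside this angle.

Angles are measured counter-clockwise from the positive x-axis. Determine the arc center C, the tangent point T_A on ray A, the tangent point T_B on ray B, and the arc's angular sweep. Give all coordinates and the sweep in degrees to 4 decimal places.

center=(-27.7893,0.4090) T_A=(-35.9613,11.9254) T_B=(-13.6846,-0.2750) sweep=128.1356

bisector direction at 241.2914° = (-0.480355,-0.877074)
center distance |VC| = r/sin(θ/2) = 14.121273/sin(25.9322°) = 32.291421
C = V + |VC|·bis = (-27.7893,0.4090)
T_A = V + ((C−V)·d_A)·d_A = V + 29.0401·d_A = (-35.9613,11.9254)
T_B = V + ((C−V)·d_B)·d_B = V + 29.0401·d_B = (-13.6846,-0.2750)
sweep = 180° − θ = 128.1356°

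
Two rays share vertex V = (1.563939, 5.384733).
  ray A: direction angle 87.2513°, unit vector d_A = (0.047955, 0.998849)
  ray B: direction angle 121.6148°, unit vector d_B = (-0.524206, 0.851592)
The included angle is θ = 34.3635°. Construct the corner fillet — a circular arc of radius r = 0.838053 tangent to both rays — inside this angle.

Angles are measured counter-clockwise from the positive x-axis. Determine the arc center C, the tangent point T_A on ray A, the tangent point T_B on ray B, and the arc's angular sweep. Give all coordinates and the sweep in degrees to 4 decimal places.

center=(0.8568,8.1322) T_A=(1.6939,8.0920) T_B=(0.1431,7.6929) sweep=145.6365

bisector direction at 104.4331° = (-0.249249,0.968440)
center distance |VC| = r/sin(θ/2) = 0.838053/sin(17.1818°) = 2.836975
C = V + |VC|·bis = (0.8568,8.1322)
T_A = V + ((C−V)·d_A)·d_A = V + 2.7104·d_A = (1.6939,8.0920)
T_B = V + ((C−V)·d_B)·d_B = V + 2.7104·d_B = (0.1431,7.6929)
sweep = 180° − θ = 145.6365°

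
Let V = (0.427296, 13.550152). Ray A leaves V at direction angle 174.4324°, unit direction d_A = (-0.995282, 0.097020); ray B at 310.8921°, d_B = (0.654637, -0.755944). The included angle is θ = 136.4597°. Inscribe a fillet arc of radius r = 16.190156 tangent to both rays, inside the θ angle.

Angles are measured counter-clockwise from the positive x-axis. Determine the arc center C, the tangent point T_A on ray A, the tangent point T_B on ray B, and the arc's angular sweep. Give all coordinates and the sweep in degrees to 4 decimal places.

center=(-7.5788,-1.9363) T_A=(-6.0080,14.1775) T_B=(4.6601,8.6624) sweep=43.5403

bisector direction at 242.6623° = (-0.459235,-0.888315)
center distance |VC| = r/sin(θ/2) = 16.190156/sin(68.2298°) = 17.433530
C = V + |VC|·bis = (-7.5788,-1.9363)
T_A = V + ((C−V)·d_A)·d_A = V + 6.4658·d_A = (-6.0080,14.1775)
T_B = V + ((C−V)·d_B)·d_B = V + 6.4658·d_B = (4.6601,8.6624)
sweep = 180° − θ = 43.5403°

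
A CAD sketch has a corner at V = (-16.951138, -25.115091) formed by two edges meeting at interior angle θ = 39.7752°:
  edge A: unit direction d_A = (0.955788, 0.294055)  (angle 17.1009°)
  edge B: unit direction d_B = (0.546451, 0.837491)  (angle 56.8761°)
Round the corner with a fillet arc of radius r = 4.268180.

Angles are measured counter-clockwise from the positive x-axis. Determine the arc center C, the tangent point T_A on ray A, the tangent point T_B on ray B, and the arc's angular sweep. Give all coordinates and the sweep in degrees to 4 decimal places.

bisector direction at 36.9885° = (0.798756,0.601655)
center distance |VC| = r/sin(θ/2) = 4.268180/sin(19.8876°) = 12.546974
C = V + |VC|·bis = (-6.9292,-17.5661)
T_A = V + ((C−V)·d_A)·d_A = V + 11.7987·d_A = (-5.6741,-21.6456)
T_B = V + ((C−V)·d_B)·d_B = V + 11.7987·d_B = (-10.5037,-15.2338)
sweep = 180° − θ = 140.2248°

center=(-6.9292,-17.5661) T_A=(-5.6741,-21.6456) T_B=(-10.5037,-15.2338) sweep=140.2248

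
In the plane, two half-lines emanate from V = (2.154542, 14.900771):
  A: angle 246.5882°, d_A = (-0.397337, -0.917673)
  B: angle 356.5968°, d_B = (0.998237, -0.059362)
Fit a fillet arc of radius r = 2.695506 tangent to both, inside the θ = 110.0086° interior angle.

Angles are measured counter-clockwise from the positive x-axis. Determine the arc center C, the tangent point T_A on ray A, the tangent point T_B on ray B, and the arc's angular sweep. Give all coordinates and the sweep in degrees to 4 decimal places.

center=(3.8783,12.0980) T_A=(1.4047,13.1690) T_B=(4.0383,14.7887) sweep=69.9914

bisector direction at 301.5925° = (0.523874,-0.851796)
center distance |VC| = r/sin(θ/2) = 2.695506/sin(55.0043°) = 3.290432
C = V + |VC|·bis = (3.8783,12.0980)
T_A = V + ((C−V)·d_A)·d_A = V + 1.8871·d_A = (1.4047,13.1690)
T_B = V + ((C−V)·d_B)·d_B = V + 1.8871·d_B = (4.0383,14.7887)
sweep = 180° − θ = 69.9914°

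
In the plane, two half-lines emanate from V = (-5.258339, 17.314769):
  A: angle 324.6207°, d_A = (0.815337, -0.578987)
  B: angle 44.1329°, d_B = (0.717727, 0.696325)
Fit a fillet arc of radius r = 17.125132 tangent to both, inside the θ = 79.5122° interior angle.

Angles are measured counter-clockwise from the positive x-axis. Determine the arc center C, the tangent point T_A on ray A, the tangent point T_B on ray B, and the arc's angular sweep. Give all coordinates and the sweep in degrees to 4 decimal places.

bisector direction at 4.3768° = (0.997084,0.076315)
center distance |VC| = r/sin(θ/2) = 17.125132/sin(39.7561°) = 26.778067
C = V + |VC|·bis = (21.4416,19.3583)
T_A = V + ((C−V)·d_A)·d_A = V + 20.5863·d_A = (11.5264,5.3956)
T_B = V + ((C−V)·d_B)·d_B = V + 20.5863·d_B = (9.5170,31.6495)
sweep = 180° − θ = 100.4878°

center=(21.4416,19.3583) T_A=(11.5264,5.3956) T_B=(9.5170,31.6495) sweep=100.4878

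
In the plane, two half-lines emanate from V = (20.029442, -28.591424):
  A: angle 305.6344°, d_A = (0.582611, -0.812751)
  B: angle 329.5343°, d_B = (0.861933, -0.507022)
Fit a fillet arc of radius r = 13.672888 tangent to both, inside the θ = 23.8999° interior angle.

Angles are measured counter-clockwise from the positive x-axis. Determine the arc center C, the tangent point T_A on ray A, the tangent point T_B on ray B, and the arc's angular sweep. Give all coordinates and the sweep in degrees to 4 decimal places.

bisector direction at 317.5843° = (0.738271,-0.674504)
center distance |VC| = r/sin(θ/2) = 13.672888/sin(11.9499°) = 66.034364
C = V + |VC|·bis = (68.7807,-73.1319)
T_A = V + ((C−V)·d_A)·d_A = V + 64.6033·d_A = (57.6681,-81.0978)
T_B = V + ((C−V)·d_B)·d_B = V + 64.6033·d_B = (75.7132,-61.3468)
sweep = 180° − θ = 156.1001°

center=(68.7807,-73.1319) T_A=(57.6681,-81.0978) T_B=(75.7132,-61.3468) sweep=156.1001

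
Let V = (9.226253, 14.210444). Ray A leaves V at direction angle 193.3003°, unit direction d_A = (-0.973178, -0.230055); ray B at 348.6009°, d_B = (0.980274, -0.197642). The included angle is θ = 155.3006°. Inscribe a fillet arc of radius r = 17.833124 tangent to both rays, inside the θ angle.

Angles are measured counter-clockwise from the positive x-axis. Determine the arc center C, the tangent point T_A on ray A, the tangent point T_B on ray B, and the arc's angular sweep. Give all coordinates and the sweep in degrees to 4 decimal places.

bisector direction at 270.9506° = (0.016590,-0.999862)
center distance |VC| = r/sin(θ/2) = 17.833124/sin(77.6503°) = 18.255550
C = V + |VC|·bis = (9.5291,-4.0426)
T_A = V + ((C−V)·d_A)·d_A = V + 3.9045·d_A = (5.4265,13.3122)
T_B = V + ((C−V)·d_B)·d_B = V + 3.9045·d_B = (13.0537,13.4388)
sweep = 180° − θ = 24.6994°

center=(9.5291,-4.0426) T_A=(5.4265,13.3122) T_B=(13.0537,13.4388) sweep=24.6994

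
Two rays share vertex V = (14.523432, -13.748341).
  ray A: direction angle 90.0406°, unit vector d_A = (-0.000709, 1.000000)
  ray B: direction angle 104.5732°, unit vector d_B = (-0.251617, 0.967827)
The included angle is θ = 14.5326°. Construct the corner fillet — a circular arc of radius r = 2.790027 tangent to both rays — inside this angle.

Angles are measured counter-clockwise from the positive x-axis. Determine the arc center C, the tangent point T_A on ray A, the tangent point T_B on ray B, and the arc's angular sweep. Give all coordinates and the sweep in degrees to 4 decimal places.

center=(11.7179,8.1314) T_A=(14.5079,8.1333) T_B=(9.0176,7.4293) sweep=165.4674

bisector direction at 97.3069° = (-0.127184,0.991879)
center distance |VC| = r/sin(θ/2) = 2.790027/sin(7.2663°) = 22.058832
C = V + |VC|·bis = (11.7179,8.1314)
T_A = V + ((C−V)·d_A)·d_A = V + 21.8817·d_A = (14.5079,8.1333)
T_B = V + ((C−V)·d_B)·d_B = V + 21.8817·d_B = (9.0176,7.4293)
sweep = 180° − θ = 165.4674°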